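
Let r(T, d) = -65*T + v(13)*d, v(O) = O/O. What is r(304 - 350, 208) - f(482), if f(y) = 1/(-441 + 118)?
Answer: 1032955/323 ≈ 3198.0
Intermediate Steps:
v(O) = 1
r(T, d) = d - 65*T (r(T, d) = -65*T + 1*d = -65*T + d = d - 65*T)
f(y) = -1/323 (f(y) = 1/(-323) = -1/323)
r(304 - 350, 208) - f(482) = (208 - 65*(304 - 350)) - 1*(-1/323) = (208 - 65*(-46)) + 1/323 = (208 + 2990) + 1/323 = 3198 + 1/323 = 1032955/323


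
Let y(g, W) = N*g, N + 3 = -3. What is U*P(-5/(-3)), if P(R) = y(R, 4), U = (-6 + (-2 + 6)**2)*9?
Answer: -900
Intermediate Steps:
N = -6 (N = -3 - 3 = -6)
U = 90 (U = (-6 + 4**2)*9 = (-6 + 16)*9 = 10*9 = 90)
y(g, W) = -6*g
P(R) = -6*R
U*P(-5/(-3)) = 90*(-(-30)/(-3)) = 90*(-(-30)*(-1)/3) = 90*(-6*5/3) = 90*(-10) = -900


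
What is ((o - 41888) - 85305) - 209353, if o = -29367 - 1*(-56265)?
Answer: -309648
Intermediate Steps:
o = 26898 (o = -29367 + 56265 = 26898)
((o - 41888) - 85305) - 209353 = ((26898 - 41888) - 85305) - 209353 = (-14990 - 85305) - 209353 = -100295 - 209353 = -309648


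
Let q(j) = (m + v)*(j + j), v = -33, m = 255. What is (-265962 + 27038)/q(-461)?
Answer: 59731/51171 ≈ 1.1673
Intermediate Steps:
q(j) = 444*j (q(j) = (255 - 33)*(j + j) = 222*(2*j) = 444*j)
(-265962 + 27038)/q(-461) = (-265962 + 27038)/((444*(-461))) = -238924/(-204684) = -238924*(-1/204684) = 59731/51171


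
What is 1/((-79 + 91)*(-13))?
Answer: -1/156 ≈ -0.0064103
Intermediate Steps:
1/((-79 + 91)*(-13)) = 1/(12*(-13)) = 1/(-156) = -1/156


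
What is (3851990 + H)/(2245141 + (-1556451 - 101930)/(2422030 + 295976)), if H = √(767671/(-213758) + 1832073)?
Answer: 2093946386388/1220461010093 + 1359003*√83711799512657554/652208261488648735 ≈ 1.7163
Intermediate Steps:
H = √83711799512657554/213758 (H = √(767671*(-1/213758) + 1832073) = √(-767671/213758 + 1832073) = √(391619492663/213758) = √83711799512657554/213758 ≈ 1353.5)
(3851990 + H)/(2245141 + (-1556451 - 101930)/(2422030 + 295976)) = (3851990 + √83711799512657554/213758)/(2245141 + (-1556451 - 101930)/(2422030 + 295976)) = (3851990 + √83711799512657554/213758)/(2245141 - 1658381/2718006) = (3851990 + √83711799512657554/213758)/(6102305050465/2718006) = (3851990 + √83711799512657554/213758)*(2718006/6102305050465) = 2093946386388/1220461010093 + 1359003*√83711799512657554/652208261488648735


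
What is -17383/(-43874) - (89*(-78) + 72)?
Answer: 301431763/43874 ≈ 6870.4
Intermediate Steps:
-17383/(-43874) - (89*(-78) + 72) = -17383*(-1/43874) - (-6942 + 72) = 17383/43874 - 1*(-6870) = 17383/43874 + 6870 = 301431763/43874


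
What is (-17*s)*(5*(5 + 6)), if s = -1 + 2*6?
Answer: -10285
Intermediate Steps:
s = 11 (s = -1 + 12 = 11)
(-17*s)*(5*(5 + 6)) = (-17*11)*(5*(5 + 6)) = -935*11 = -187*55 = -10285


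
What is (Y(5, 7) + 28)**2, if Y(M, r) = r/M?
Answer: 21609/25 ≈ 864.36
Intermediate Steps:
(Y(5, 7) + 28)**2 = (7/5 + 28)**2 = (147/5)**2 = 21609/25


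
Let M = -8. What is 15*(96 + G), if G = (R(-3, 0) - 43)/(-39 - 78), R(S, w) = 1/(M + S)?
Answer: 206710/143 ≈ 1445.5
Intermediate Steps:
R(S, w) = 1/(-8 + S)
G = 158/429 (G = (1/(-8 - 3) - 43)/(-39 - 78) = (1/(-11) - 43)/(-117) = (-1/11 - 43)*(-1/117) = -474/11*(-1/117) = 158/429 ≈ 0.36830)
15*(96 + G) = 15*(96 + 158/429) = 15*(41342/429) = 206710/143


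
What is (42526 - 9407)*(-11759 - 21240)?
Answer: -1092893881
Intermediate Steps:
(42526 - 9407)*(-11759 - 21240) = 33119*(-32999) = -1092893881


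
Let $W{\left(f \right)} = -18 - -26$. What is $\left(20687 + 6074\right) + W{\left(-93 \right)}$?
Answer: $26769$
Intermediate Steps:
$W{\left(f \right)} = 8$ ($W{\left(f \right)} = -18 + 26 = 8$)
$\left(20687 + 6074\right) + W{\left(-93 \right)} = \left(20687 + 6074\right) + 8 = 26761 + 8 = 26769$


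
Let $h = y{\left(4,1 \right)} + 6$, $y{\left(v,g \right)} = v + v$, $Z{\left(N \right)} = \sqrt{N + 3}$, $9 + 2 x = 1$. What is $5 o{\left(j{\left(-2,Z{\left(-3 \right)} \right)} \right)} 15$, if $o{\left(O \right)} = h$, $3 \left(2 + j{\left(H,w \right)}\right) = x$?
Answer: $1050$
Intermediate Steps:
$x = -4$ ($x = - \frac{9}{2} + \frac{1}{2} \cdot 1 = - \frac{9}{2} + \frac{1}{2} = -4$)
$Z{\left(N \right)} = \sqrt{3 + N}$
$j{\left(H,w \right)} = - \frac{10}{3}$ ($j{\left(H,w \right)} = -2 + \frac{1}{3} \left(-4\right) = -2 - \frac{4}{3} = - \frac{10}{3}$)
$y{\left(v,g \right)} = 2 v$
$h = 14$ ($h = 2 \cdot 4 + 6 = 8 + 6 = 14$)
$o{\left(O \right)} = 14$
$5 o{\left(j{\left(-2,Z{\left(-3 \right)} \right)} \right)} 15 = 5 \cdot 14 \cdot 15 = 70 \cdot 15 = 1050$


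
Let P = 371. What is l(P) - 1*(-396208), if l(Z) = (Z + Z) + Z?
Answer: 397321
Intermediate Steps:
l(Z) = 3*Z (l(Z) = 2*Z + Z = 3*Z)
l(P) - 1*(-396208) = 3*371 - 1*(-396208) = 1113 + 396208 = 397321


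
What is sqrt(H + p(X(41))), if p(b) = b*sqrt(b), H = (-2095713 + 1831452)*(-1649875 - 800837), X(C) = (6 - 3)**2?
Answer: 3*sqrt(71958622651) ≈ 8.0475e+5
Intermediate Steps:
X(C) = 9 (X(C) = 3**2 = 9)
H = 647627603832 (H = -264261*(-2450712) = 647627603832)
p(b) = b**(3/2)
sqrt(H + p(X(41))) = sqrt(647627603832 + 9**(3/2)) = sqrt(647627603832 + 27) = sqrt(647627603859) = 3*sqrt(71958622651)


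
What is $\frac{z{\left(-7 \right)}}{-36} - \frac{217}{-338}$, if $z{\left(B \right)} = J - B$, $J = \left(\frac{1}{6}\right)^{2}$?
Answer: $\frac{97859}{219024} \approx 0.4468$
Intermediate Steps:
$J = \frac{1}{36}$ ($J = \left(\frac{1}{6}\right)^{2} = \frac{1}{36} \approx 0.027778$)
$z{\left(B \right)} = \frac{1}{36} - B$
$\frac{z{\left(-7 \right)}}{-36} - \frac{217}{-338} = \frac{\frac{1}{36} - -7}{-36} - \frac{217}{-338} = \left(\frac{1}{36} + 7\right) \left(- \frac{1}{36}\right) - - \frac{217}{338} = \frac{253}{36} \left(- \frac{1}{36}\right) + \frac{217}{338} = - \frac{253}{1296} + \frac{217}{338} = \frac{97859}{219024}$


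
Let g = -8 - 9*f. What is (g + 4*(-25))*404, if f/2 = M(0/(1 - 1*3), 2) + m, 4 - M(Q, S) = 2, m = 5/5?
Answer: -65448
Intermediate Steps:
m = 1 (m = 5*(⅕) = 1)
M(Q, S) = 2 (M(Q, S) = 4 - 1*2 = 4 - 2 = 2)
f = 6 (f = 2*(2 + 1) = 2*3 = 6)
g = -62 (g = -8 - 9*6 = -8 - 54 = -62)
(g + 4*(-25))*404 = (-62 + 4*(-25))*404 = (-62 - 100)*404 = -162*404 = -65448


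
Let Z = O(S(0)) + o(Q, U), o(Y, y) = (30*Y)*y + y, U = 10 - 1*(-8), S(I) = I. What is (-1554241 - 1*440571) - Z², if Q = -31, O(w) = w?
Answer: -281620096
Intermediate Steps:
U = 18 (U = 10 + 8 = 18)
o(Y, y) = y + 30*Y*y (o(Y, y) = 30*Y*y + y = y + 30*Y*y)
Z = -16722 (Z = 0 + 18*(1 + 30*(-31)) = 0 + 18*(1 - 930) = 0 + 18*(-929) = 0 - 16722 = -16722)
(-1554241 - 1*440571) - Z² = (-1554241 - 1*440571) - 1*(-16722)² = (-1554241 - 440571) - 1*279625284 = -1994812 - 279625284 = -281620096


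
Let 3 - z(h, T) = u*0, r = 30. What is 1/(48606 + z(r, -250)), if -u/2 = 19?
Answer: 1/48609 ≈ 2.0572e-5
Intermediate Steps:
u = -38 (u = -2*19 = -38)
z(h, T) = 3 (z(h, T) = 3 - (-38)*0 = 3 - 1*0 = 3 + 0 = 3)
1/(48606 + z(r, -250)) = 1/(48606 + 3) = 1/48609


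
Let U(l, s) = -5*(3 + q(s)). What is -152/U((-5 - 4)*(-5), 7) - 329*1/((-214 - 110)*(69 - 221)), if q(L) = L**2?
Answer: 1850039/3201120 ≈ 0.57794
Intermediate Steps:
U(l, s) = -15 - 5*s**2 (U(l, s) = -5*(3 + s**2) = -15 - 5*s**2)
-152/U((-5 - 4)*(-5), 7) - 329*1/((-214 - 110)*(69 - 221)) = -152/(-15 - 5*7**2) - 329*1/((-214 - 110)*(69 - 221)) = -152/(-15 - 5*49) - 329/((-324*(-152))) = -152/(-15 - 245) - 329/49248 = -152/(-260) - 329*1/49248 = -152*(-1/260) - 329/49248 = 38/65 - 329/49248 = 1850039/3201120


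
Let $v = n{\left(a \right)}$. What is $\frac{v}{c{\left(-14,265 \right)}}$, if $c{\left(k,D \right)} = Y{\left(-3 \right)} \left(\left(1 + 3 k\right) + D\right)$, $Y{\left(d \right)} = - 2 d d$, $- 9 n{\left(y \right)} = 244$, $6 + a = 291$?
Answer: $\frac{61}{9072} \approx 0.006724$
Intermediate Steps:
$a = 285$ ($a = -6 + 291 = 285$)
$n{\left(y \right)} = - \frac{244}{9}$ ($n{\left(y \right)} = \left(- \frac{1}{9}\right) 244 = - \frac{244}{9}$)
$v = - \frac{244}{9} \approx -27.111$
$Y{\left(d \right)} = - 2 d^{2}$
$c{\left(k,D \right)} = -18 - 54 k - 18 D$ ($c{\left(k,D \right)} = - 2 \left(-3\right)^{2} \left(\left(1 + 3 k\right) + D\right) = \left(-2\right) 9 \left(1 + D + 3 k\right) = - 18 \left(1 + D + 3 k\right) = -18 - 54 k - 18 D$)
$\frac{v}{c{\left(-14,265 \right)}} = - \frac{244}{9 \left(-18 - -756 - 4770\right)} = - \frac{244}{9 \left(-18 + 756 - 4770\right)} = - \frac{244}{9 \left(-4032\right)} = \left(- \frac{244}{9}\right) \left(- \frac{1}{4032}\right) = \frac{61}{9072}$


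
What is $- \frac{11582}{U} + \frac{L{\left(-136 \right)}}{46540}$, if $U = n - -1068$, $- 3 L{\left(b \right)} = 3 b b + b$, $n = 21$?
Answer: $- \frac{139779764}{12670515} \approx -11.032$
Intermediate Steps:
$L{\left(b \right)} = - b^{2} - \frac{b}{3}$ ($L{\left(b \right)} = - \frac{3 b b + b}{3} = - \frac{3 b^{2} + b}{3} = - \frac{b + 3 b^{2}}{3} = - b^{2} - \frac{b}{3}$)
$U = 1089$ ($U = 21 - -1068 = 21 + 1068 = 1089$)
$- \frac{11582}{U} + \frac{L{\left(-136 \right)}}{46540} = - \frac{11582}{1089} + \frac{\left(-1\right) \left(-136\right) \left(\frac{1}{3} - 136\right)}{46540} = \left(-11582\right) \frac{1}{1089} + \left(-1\right) \left(-136\right) \left(- \frac{407}{3}\right) \frac{1}{46540} = - \frac{11582}{1089} - \frac{13838}{34905} = - \frac{139779764}{12670515}$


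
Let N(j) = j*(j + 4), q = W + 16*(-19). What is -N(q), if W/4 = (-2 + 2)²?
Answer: -91200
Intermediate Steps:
W = 0 (W = 4*(-2 + 2)² = 4*0² = 4*0 = 0)
q = -304 (q = 0 + 16*(-19) = 0 - 304 = -304)
N(j) = j*(4 + j)
-N(q) = -(-304)*(4 - 304) = -(-304)*(-300) = -1*91200 = -91200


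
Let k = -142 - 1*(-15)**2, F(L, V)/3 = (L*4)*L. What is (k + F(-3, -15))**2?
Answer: 67081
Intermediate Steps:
F(L, V) = 12*L**2 (F(L, V) = 3*((L*4)*L) = 3*((4*L)*L) = 3*(4*L**2) = 12*L**2)
k = -367 (k = -142 - 1*225 = -142 - 225 = -367)
(k + F(-3, -15))**2 = (-367 + 12*(-3)**2)**2 = (-367 + 12*9)**2 = (-367 + 108)**2 = (-259)**2 = 67081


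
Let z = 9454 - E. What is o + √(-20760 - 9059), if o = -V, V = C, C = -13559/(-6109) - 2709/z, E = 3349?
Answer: -148162/83435 + I*√29819 ≈ -1.7758 + 172.68*I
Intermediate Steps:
z = 6105 (z = 9454 - 1*3349 = 9454 - 3349 = 6105)
C = 148162/83435 (C = -13559/(-6109) - 2709/6105 = -13559*(-1/6109) - 2709*1/6105 = 91/41 - 903/2035 = 148162/83435 ≈ 1.7758)
V = 148162/83435 ≈ 1.7758
o = -148162/83435 (o = -1*148162/83435 = -148162/83435 ≈ -1.7758)
o + √(-20760 - 9059) = -148162/83435 + √(-20760 - 9059) = -148162/83435 + √(-29819) = -148162/83435 + I*√29819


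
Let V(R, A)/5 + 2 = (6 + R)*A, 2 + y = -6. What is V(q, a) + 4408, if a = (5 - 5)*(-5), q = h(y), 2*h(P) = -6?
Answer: 4398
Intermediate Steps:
y = -8 (y = -2 - 6 = -8)
h(P) = -3 (h(P) = (½)*(-6) = -3)
q = -3
a = 0 (a = 0*(-5) = 0)
V(R, A) = -10 + 5*A*(6 + R) (V(R, A) = -10 + 5*((6 + R)*A) = -10 + 5*(A*(6 + R)) = -10 + 5*A*(6 + R))
V(q, a) + 4408 = (-10 + 30*0 + 5*0*(-3)) + 4408 = (-10 + 0 + 0) + 4408 = -10 + 4408 = 4398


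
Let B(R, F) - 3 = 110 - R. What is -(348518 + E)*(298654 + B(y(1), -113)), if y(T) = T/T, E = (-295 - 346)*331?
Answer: -40735847802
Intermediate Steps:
E = -212171 (E = -641*331 = -212171)
y(T) = 1
B(R, F) = 113 - R (B(R, F) = 3 + (110 - R) = 113 - R)
-(348518 + E)*(298654 + B(y(1), -113)) = -(348518 - 212171)*(298654 + (113 - 1*1)) = -136347*(298654 + (113 - 1)) = -136347*(298654 + 112) = -136347*298766 = -1*40735847802 = -40735847802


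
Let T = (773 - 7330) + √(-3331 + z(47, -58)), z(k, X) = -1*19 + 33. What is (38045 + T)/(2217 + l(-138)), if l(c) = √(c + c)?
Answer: 23269632/1638455 + 2*√228873/4915365 - 20992*I*√69/1638455 + 739*I*√3317/1638455 ≈ 14.202 - 0.080448*I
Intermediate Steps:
z(k, X) = 14 (z(k, X) = -19 + 33 = 14)
l(c) = √2*√c (l(c) = √(2*c) = √2*√c)
T = -6557 + I*√3317 (T = (773 - 7330) + √(-3331 + 14) = -6557 + √(-3317) = -6557 + I*√3317 ≈ -6557.0 + 57.593*I)
(38045 + T)/(2217 + l(-138)) = (38045 + (-6557 + I*√3317))/(2217 + √2*√(-138)) = (31488 + I*√3317)/(2217 + √2*(I*√138)) = (31488 + I*√3317)/(2217 + 2*I*√69)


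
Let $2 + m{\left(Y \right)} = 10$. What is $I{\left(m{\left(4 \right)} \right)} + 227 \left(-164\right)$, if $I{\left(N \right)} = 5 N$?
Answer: $-37188$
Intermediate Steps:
$m{\left(Y \right)} = 8$ ($m{\left(Y \right)} = -2 + 10 = 8$)
$I{\left(m{\left(4 \right)} \right)} + 227 \left(-164\right) = 5 \cdot 8 + 227 \left(-164\right) = 40 - 37228 = -37188$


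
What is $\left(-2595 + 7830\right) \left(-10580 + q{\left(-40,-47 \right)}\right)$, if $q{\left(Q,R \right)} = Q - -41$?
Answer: $-55381065$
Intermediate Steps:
$q{\left(Q,R \right)} = 41 + Q$ ($q{\left(Q,R \right)} = Q + 41 = 41 + Q$)
$\left(-2595 + 7830\right) \left(-10580 + q{\left(-40,-47 \right)}\right) = \left(-2595 + 7830\right) \left(-10580 + \left(41 - 40\right)\right) = 5235 \left(-10580 + 1\right) = 5235 \left(-10579\right) = -55381065$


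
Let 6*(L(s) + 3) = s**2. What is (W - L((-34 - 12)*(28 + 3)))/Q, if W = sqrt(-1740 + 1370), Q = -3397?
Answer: 1016729/10191 - I*sqrt(370)/3397 ≈ 99.767 - 0.0056625*I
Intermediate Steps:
L(s) = -3 + s**2/6
W = I*sqrt(370) (W = sqrt(-370) = I*sqrt(370) ≈ 19.235*I)
(W - L((-34 - 12)*(28 + 3)))/Q = (I*sqrt(370) - (-3 + ((-34 - 12)*(28 + 3))**2/6))/(-3397) = (I*sqrt(370) - (-3 + (-46*31)**2/6))*(-1/3397) = (I*sqrt(370) - (-3 + (1/6)*(-1426)**2))*(-1/3397) = (I*sqrt(370) - (-3 + (1/6)*2033476))*(-1/3397) = (I*sqrt(370) - (-3 + 1016738/3))*(-1/3397) = (I*sqrt(370) - 1*1016729/3)*(-1/3397) = (I*sqrt(370) - 1016729/3)*(-1/3397) = (-1016729/3 + I*sqrt(370))*(-1/3397) = 1016729/10191 - I*sqrt(370)/3397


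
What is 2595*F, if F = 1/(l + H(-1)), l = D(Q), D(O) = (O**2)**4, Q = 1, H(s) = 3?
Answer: 2595/4 ≈ 648.75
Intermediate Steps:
D(O) = O**8
l = 1 (l = 1**8 = 1)
F = 1/4 (F = 1/(1 + 3) = 1/4 ≈ 0.25000)
2595*F = 2595*(1/4) = 2595/4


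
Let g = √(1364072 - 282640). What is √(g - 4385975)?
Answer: √(-4385975 + 2*√270358) ≈ 2094.0*I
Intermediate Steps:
g = 2*√270358 (g = √1081432 = 2*√270358 ≈ 1039.9)
√(g - 4385975) = √(2*√270358 - 4385975) = √(-4385975 + 2*√270358)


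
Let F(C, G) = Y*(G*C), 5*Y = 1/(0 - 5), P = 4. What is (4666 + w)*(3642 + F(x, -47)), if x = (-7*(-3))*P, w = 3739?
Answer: 159691638/5 ≈ 3.1938e+7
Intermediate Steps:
x = 84 (x = -7*(-3)*4 = 21*4 = 84)
Y = -1/25 (Y = 1/(5*(0 - 5)) = (⅕)/(-5) = (⅕)*(-⅕) = -1/25 ≈ -0.040000)
F(C, G) = -C*G/25 (F(C, G) = -G*C/25 = -C*G/25)
(4666 + w)*(3642 + F(x, -47)) = (4666 + 3739)*(3642 - 1/25*84*(-47)) = 8405*(3642 + 3948/25) = 8405*(94998/25) = 159691638/5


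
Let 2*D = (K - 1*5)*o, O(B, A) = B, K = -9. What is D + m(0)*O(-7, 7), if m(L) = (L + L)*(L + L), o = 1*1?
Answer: -7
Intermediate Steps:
o = 1
D = -7 (D = ((-9 - 1*5)*1)/2 = ((-9 - 5)*1)/2 = (-14*1)/2 = (1/2)*(-14) = -7)
m(L) = 4*L**2 (m(L) = (2*L)*(2*L) = 4*L**2)
D + m(0)*O(-7, 7) = -7 + (4*0**2)*(-7) = -7 + (4*0)*(-7) = -7 + 0*(-7) = -7 + 0 = -7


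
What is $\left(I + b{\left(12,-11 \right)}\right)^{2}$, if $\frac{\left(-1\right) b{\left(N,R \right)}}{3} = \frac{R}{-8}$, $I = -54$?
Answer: $\frac{216225}{64} \approx 3378.5$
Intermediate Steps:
$b{\left(N,R \right)} = \frac{3 R}{8}$ ($b{\left(N,R \right)} = - 3 \frac{R}{-8} = - 3 R \left(- \frac{1}{8}\right) = - 3 \left(- \frac{R}{8}\right) = \frac{3 R}{8}$)
$\left(I + b{\left(12,-11 \right)}\right)^{2} = \left(-54 + \frac{3}{8} \left(-11\right)\right)^{2} = \left(-54 - \frac{33}{8}\right)^{2} = \left(- \frac{465}{8}\right)^{2} = \frac{216225}{64}$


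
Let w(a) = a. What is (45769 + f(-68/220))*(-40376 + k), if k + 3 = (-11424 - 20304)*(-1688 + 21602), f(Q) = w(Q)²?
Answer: -87483603348811294/3025 ≈ -2.8920e+13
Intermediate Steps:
f(Q) = Q²
k = -631831395 (k = -3 + (-11424 - 20304)*(-1688 + 21602) = -3 - 31728*19914 = -3 - 631831392 = -631831395)
(45769 + f(-68/220))*(-40376 + k) = (45769 + (-68/220)²)*(-40376 - 631831395) = (45769 + (-68*1/220)²)*(-631871771) = (45769 + (-17/55)²)*(-631871771) = (45769 + 289/3025)*(-631871771) = (138451514/3025)*(-631871771) = -87483603348811294/3025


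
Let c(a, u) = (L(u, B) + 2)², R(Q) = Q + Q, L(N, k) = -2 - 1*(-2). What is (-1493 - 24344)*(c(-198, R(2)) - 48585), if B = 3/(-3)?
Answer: 1255187297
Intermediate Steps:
B = -1 (B = 3*(-⅓) = -1)
L(N, k) = 0 (L(N, k) = -2 + 2 = 0)
R(Q) = 2*Q
c(a, u) = 4 (c(a, u) = (0 + 2)² = 2² = 4)
(-1493 - 24344)*(c(-198, R(2)) - 48585) = (-1493 - 24344)*(4 - 48585) = -25837*(-48581) = 1255187297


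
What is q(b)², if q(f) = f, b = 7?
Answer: 49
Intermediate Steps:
q(b)² = 7² = 49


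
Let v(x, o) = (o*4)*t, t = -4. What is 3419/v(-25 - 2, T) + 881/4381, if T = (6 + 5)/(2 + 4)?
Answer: -44858389/385528 ≈ -116.36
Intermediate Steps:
T = 11/6 ≈ 1.8333
v(x, o) = -16*o (v(x, o) = (o*4)*(-4) = (4*o)*(-4) = -16*o)
3419/v(-25 - 2, T) + 881/4381 = 3419/((-16*11/6)) + 881/4381 = 3419/(-88/3) + 881*(1/4381) = 3419*(-3/88) + 881/4381 = -10257/88 + 881/4381 = -44858389/385528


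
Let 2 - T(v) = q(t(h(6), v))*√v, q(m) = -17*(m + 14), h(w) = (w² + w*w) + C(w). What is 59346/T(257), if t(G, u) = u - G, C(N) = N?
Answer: -118692/2766594973 + 194714226*√257/2766594973 ≈ 1.1282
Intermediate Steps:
h(w) = w + 2*w² (h(w) = (w² + w*w) + w = (w² + w²) + w = 2*w² + w = w + 2*w²)
q(m) = -238 - 17*m (q(m) = -17*(14 + m) = -238 - 17*m)
T(v) = 2 - √v*(1088 - 17*v) (T(v) = 2 - (-238 - 17*(v - 6*(1 + 2*6)))*√v = 2 - (-238 - 17*(v - 6*(1 + 12)))*√v = 2 - (-238 - 17*(v - 6*13))*√v = 2 - (-238 - 17*(v - 1*78))*√v = 2 - (-238 - 17*(v - 78))*√v = 2 - (-238 - 17*(-78 + v))*√v = 2 - (-238 + (1326 - 17*v))*√v = 2 - (1088 - 17*v)*√v = 2 - √v*(1088 - 17*v))
59346/T(257) = 59346/(2 + 17*√257*(-64 + 257)) = 59346/(2 + 17*√257*193) = 59346/(2 + 3281*√257)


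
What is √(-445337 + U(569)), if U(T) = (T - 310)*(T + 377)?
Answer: I*√200323 ≈ 447.57*I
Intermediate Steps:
U(T) = (-310 + T)*(377 + T)
√(-445337 + U(569)) = √(-445337 + (-116870 + 569² + 67*569)) = √(-445337 + (-116870 + 323761 + 38123)) = √(-445337 + 245014) = √(-200323) = I*√200323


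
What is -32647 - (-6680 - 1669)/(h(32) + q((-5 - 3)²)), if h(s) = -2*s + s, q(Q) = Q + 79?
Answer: -1205156/37 ≈ -32572.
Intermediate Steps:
q(Q) = 79 + Q
h(s) = -s
-32647 - (-6680 - 1669)/(h(32) + q((-5 - 3)²)) = -32647 - (-6680 - 1669)/(-1*32 + (79 + (-5 - 3)²)) = -32647 - (-8349)/(-32 + (79 + (-8)²)) = -32647 - (-8349)/(-32 + (79 + 64)) = -32647 - (-8349)/(-32 + 143) = -32647 - (-8349)/111 = -32647 - 1*(-2783/37) = -32647 + 2783/37 = -1205156/37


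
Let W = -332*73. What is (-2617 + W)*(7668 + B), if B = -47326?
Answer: 1064936274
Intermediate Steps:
W = -24236
(-2617 + W)*(7668 + B) = (-2617 - 24236)*(7668 - 47326) = -26853*(-39658) = 1064936274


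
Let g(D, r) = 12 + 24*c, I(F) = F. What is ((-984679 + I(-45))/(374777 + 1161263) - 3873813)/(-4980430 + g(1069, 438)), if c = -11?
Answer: 1487583176311/1912631694820 ≈ 0.77777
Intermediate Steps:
g(D, r) = -252 (g(D, r) = 12 + 24*(-11) = 12 - 264 = -252)
((-984679 + I(-45))/(374777 + 1161263) - 3873813)/(-4980430 + g(1069, 438)) = ((-984679 - 45)/(374777 + 1161263) - 3873813)/(-4980430 - 252) = (-984724/1536040 - 3873813)/(-4980682) = (-984724*1/1536040 - 3873813)*(-1/4980682) = (-246181/384010 - 3873813)*(-1/4980682) = -1487583176311/384010*(-1/4980682) = 1487583176311/1912631694820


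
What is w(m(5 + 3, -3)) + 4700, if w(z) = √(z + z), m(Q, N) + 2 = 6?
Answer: 4700 + 2*√2 ≈ 4702.8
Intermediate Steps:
m(Q, N) = 4 (m(Q, N) = -2 + 6 = 4)
w(z) = √2*√z (w(z) = √(2*z) = √2*√z)
w(m(5 + 3, -3)) + 4700 = √2*√4 + 4700 = √2*2 + 4700 = 2*√2 + 4700 = 4700 + 2*√2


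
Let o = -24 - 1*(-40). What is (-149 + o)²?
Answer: 17689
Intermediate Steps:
o = 16 (o = -24 + 40 = 16)
(-149 + o)² = (-149 + 16)² = (-133)² = 17689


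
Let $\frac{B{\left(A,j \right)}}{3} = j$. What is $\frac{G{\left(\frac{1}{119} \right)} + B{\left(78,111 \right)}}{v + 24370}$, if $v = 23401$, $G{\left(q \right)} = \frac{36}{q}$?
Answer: $\frac{4617}{47771} \approx 0.096649$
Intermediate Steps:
$B{\left(A,j \right)} = 3 j$
$\frac{G{\left(\frac{1}{119} \right)} + B{\left(78,111 \right)}}{v + 24370} = \frac{\frac{36}{\frac{1}{119}} + 3 \cdot 111}{23401 + 24370} = \frac{36 \frac{1}{\frac{1}{119}} + 333}{47771} = \left(36 \cdot 119 + 333\right) \frac{1}{47771} = \left(4284 + 333\right) \frac{1}{47771} = 4617 \cdot \frac{1}{47771} = \frac{4617}{47771}$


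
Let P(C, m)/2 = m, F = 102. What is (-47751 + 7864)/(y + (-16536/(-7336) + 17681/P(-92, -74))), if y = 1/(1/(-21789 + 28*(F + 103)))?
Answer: 5413304092/2194013645 ≈ 2.4673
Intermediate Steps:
P(C, m) = 2*m
y = -16049 (y = 1/(1/(-21789 + 28*(102 + 103))) = 1/(1/(-21789 + 28*205)) = 1/(1/(-21789 + 5740)) = 1/(1/(-16049)) = 1/(-1/16049) = -16049)
(-47751 + 7864)/(y + (-16536/(-7336) + 17681/P(-92, -74))) = (-47751 + 7864)/(-16049 + (-16536/(-7336) + 17681/((2*(-74))))) = -39887/(-16049 + (-16536*(-1/7336) + 17681/(-148))) = -39887/(-16049 + (2067/917 + 17681*(-1/148))) = -39887/(-16049 + (2067/917 - 17681/148)) = -39887/(-16049 - 15907561/135716) = -39887/(-2194013645/135716) = -39887*(-135716/2194013645) = 5413304092/2194013645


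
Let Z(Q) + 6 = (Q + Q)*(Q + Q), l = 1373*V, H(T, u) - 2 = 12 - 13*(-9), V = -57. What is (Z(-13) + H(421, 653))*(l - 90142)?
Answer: -134890803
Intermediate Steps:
H(T, u) = 131 (H(T, u) = 2 + (12 - 13*(-9)) = 2 + (12 + 117) = 2 + 129 = 131)
l = -78261 (l = 1373*(-57) = -78261)
Z(Q) = -6 + 4*Q² (Z(Q) = -6 + (Q + Q)*(Q + Q) = -6 + (2*Q)*(2*Q) = -6 + 4*Q²)
(Z(-13) + H(421, 653))*(l - 90142) = ((-6 + 4*(-13)²) + 131)*(-78261 - 90142) = ((-6 + 4*169) + 131)*(-168403) = ((-6 + 676) + 131)*(-168403) = (670 + 131)*(-168403) = 801*(-168403) = -134890803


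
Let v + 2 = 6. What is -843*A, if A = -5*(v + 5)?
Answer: 37935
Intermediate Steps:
v = 4 (v = -2 + 6 = 4)
A = -45 (A = -5*(4 + 5) = -5*9 = -45)
-843*A = -843*(-45) = 37935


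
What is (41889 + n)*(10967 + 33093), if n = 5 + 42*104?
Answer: 2038303720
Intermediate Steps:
n = 4373 (n = 5 + 4368 = 4373)
(41889 + n)*(10967 + 33093) = (41889 + 4373)*(10967 + 33093) = 46262*44060 = 2038303720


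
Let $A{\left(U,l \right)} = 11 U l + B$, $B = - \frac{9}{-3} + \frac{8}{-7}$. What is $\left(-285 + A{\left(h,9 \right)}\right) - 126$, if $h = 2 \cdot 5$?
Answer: $\frac{4066}{7} \approx 580.86$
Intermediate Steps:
$h = 10$
$B = \frac{13}{7}$ ($B = \left(-9\right) \left(- \frac{1}{3}\right) + 8 \left(- \frac{1}{7}\right) = 3 - \frac{8}{7} = \frac{13}{7} \approx 1.8571$)
$A{\left(U,l \right)} = \frac{13}{7} + 11 U l$ ($A{\left(U,l \right)} = 11 U l + \frac{13}{7} = \frac{13}{7} + 11 U l$)
$\left(-285 + A{\left(h,9 \right)}\right) - 126 = \left(-285 + \left(\frac{13}{7} + 11 \cdot 10 \cdot 9\right)\right) - 126 = \left(-285 + \left(\frac{13}{7} + 990\right)\right) - 126 = \left(-285 + \frac{6943}{7}\right) - 126 = \frac{4948}{7} - 126 = \frac{4066}{7}$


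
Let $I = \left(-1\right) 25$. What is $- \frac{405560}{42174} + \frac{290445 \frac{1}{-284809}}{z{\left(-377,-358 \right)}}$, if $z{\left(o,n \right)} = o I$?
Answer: $- \frac{108866702525443}{11320871516955} \approx -9.6165$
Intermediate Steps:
$I = -25$
$z{\left(o,n \right)} = - 25 o$ ($z{\left(o,n \right)} = o \left(-25\right) = - 25 o$)
$- \frac{405560}{42174} + \frac{290445 \frac{1}{-284809}}{z{\left(-377,-358 \right)}} = - \frac{405560}{42174} + \frac{290445 \frac{1}{-284809}}{\left(-25\right) \left(-377\right)} = \left(-405560\right) \frac{1}{42174} + \frac{290445 \left(- \frac{1}{284809}\right)}{9425} = - \frac{202780}{21087} - \frac{58089}{536864965} = - \frac{108866702525443}{11320871516955}$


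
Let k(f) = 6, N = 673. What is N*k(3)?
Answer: 4038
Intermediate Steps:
N*k(3) = 673*6 = 4038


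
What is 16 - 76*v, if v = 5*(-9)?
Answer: 3436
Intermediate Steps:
v = -45
16 - 76*v = 16 - 76*(-45) = 16 + 3420 = 3436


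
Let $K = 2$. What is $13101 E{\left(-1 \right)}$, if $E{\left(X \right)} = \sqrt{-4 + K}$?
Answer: $13101 i \sqrt{2} \approx 18528.0 i$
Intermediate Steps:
$E{\left(X \right)} = i \sqrt{2}$ ($E{\left(X \right)} = \sqrt{-4 + 2} = \sqrt{-2} = i \sqrt{2}$)
$13101 E{\left(-1 \right)} = 13101 i \sqrt{2}$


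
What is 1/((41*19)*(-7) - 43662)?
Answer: -1/49115 ≈ -2.0360e-5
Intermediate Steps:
1/((41*19)*(-7) - 43662) = 1/(779*(-7) - 43662) = 1/(-5453 - 43662) = 1/(-49115) = -1/49115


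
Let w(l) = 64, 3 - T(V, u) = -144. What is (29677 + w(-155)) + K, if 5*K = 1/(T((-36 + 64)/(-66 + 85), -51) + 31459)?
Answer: 4699970231/158030 ≈ 29741.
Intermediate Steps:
T(V, u) = 147 (T(V, u) = 3 - 1*(-144) = 3 + 144 = 147)
K = 1/158030 (K = 1/(5*(147 + 31459)) = (1/5)/31606 = (1/5)*(1/31606) = 1/158030 ≈ 6.3279e-6)
(29677 + w(-155)) + K = (29677 + 64) + 1/158030 = 29741 + 1/158030 = 4699970231/158030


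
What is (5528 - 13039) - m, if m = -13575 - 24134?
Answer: 30198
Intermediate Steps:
m = -37709
(5528 - 13039) - m = (5528 - 13039) - 1*(-37709) = -7511 + 37709 = 30198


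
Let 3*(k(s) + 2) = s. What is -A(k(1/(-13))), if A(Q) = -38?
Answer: 38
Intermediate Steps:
k(s) = -2 + s/3
-A(k(1/(-13))) = -1*(-38) = 38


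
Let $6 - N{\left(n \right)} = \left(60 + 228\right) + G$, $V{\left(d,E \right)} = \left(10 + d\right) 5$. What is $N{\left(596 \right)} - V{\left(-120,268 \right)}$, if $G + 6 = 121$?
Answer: $153$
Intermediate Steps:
$V{\left(d,E \right)} = 50 + 5 d$
$G = 115$ ($G = -6 + 121 = 115$)
$N{\left(n \right)} = -397$ ($N{\left(n \right)} = 6 - \left(\left(60 + 228\right) + 115\right) = 6 - \left(288 + 115\right) = 6 - 403 = -397$)
$N{\left(596 \right)} - V{\left(-120,268 \right)} = -397 - \left(50 + 5 \left(-120\right)\right) = -397 - \left(50 - 600\right) = -397 - -550 = -397 + 550 = 153$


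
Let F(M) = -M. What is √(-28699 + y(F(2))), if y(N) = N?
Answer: 3*I*√3189 ≈ 169.41*I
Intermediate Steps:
√(-28699 + y(F(2))) = √(-28699 - 1*2) = √(-28699 - 2) = √(-28701) = 3*I*√3189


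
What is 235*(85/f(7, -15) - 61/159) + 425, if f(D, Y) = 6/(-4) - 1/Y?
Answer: -92991430/6837 ≈ -13601.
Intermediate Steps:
f(D, Y) = -3/2 - 1/Y (f(D, Y) = 6*(-¼) - 1/Y = -3/2 - 1/Y)
235*(85/f(7, -15) - 61/159) + 425 = 235*(85/(-3/2 - 1/(-15)) - 61/159) + 425 = 235*(85/(-3/2 - 1*(-1/15)) - 61*1/159) + 425 = 235*(85/(-3/2 + 1/15) - 61/159) + 425 = 235*(85/(-43/30) - 61/159) + 425 = 235*(85*(-30/43) - 61/159) + 425 = 235*(-2550/43 - 61/159) + 425 = 235*(-408073/6837) + 425 = -95897155/6837 + 425 = -92991430/6837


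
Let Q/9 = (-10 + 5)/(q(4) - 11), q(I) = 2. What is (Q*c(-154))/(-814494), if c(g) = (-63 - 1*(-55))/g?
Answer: -10/31358019 ≈ -3.1890e-7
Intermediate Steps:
c(g) = -8/g (c(g) = (-63 + 55)/g = -8/g)
Q = 5 (Q = 9*((-10 + 5)/(2 - 11)) = 9*(-5/(-9)) = 9*(-5*(-1/9)) = 9*(5/9) = 5)
(Q*c(-154))/(-814494) = (5*(-8/(-154)))/(-814494) = (5*(-8*(-1/154)))*(-1/814494) = (5*(4/77))*(-1/814494) = (20/77)*(-1/814494) = -10/31358019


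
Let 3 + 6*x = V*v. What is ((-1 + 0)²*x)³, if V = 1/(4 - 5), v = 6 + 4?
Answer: -2197/216 ≈ -10.171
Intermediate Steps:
v = 10
V = -1 (V = 1/(-1) = -1)
x = -13/6 (x = -½ + (-1*10)/6 = -½ + (⅙)*(-10) = -½ - 5/3 = -13/6 ≈ -2.1667)
((-1 + 0)²*x)³ = ((-1 + 0)²*(-13/6))³ = ((-1)²*(-13/6))³ = (1*(-13/6))³ = (-13/6)³ = -2197/216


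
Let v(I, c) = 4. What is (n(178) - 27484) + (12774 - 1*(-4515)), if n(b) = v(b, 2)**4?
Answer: -9939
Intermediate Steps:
n(b) = 256 (n(b) = 4**4 = 256)
(n(178) - 27484) + (12774 - 1*(-4515)) = (256 - 27484) + (12774 - 1*(-4515)) = -27228 + (12774 + 4515) = -27228 + 17289 = -9939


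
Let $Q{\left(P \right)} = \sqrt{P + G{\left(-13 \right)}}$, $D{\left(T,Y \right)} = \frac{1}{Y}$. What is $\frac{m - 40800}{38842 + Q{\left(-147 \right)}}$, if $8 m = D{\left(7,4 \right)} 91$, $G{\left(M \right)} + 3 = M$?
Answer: $- \frac{25354290289}{24139218032} + \frac{1305509 i \sqrt{163}}{48278436064} \approx -1.0503 + 0.00034524 i$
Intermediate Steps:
$G{\left(M \right)} = -3 + M$
$Q{\left(P \right)} = \sqrt{-16 + P}$ ($Q{\left(P \right)} = \sqrt{P - 16} = \sqrt{-16 + P}$)
$m = \frac{91}{32}$ ($m = \frac{\frac{1}{4} \cdot 91}{8} = \frac{1}{8} \cdot \frac{91}{4} = \frac{91}{32} \approx 2.8438$)
$\frac{m - 40800}{38842 + Q{\left(-147 \right)}} = \frac{\frac{91}{32} - 40800}{38842 + \sqrt{-16 - 147}} = - \frac{1305509}{32 \left(38842 + \sqrt{-163}\right)} = - \frac{1305509}{32 \left(38842 + i \sqrt{163}\right)}$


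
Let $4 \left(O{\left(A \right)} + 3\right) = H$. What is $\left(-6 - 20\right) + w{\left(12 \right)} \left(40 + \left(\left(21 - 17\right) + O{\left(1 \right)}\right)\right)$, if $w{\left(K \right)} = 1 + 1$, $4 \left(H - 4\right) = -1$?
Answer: $\frac{463}{8} \approx 57.875$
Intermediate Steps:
$H = \frac{15}{4}$ ($H = 4 + \frac{1}{4} \left(-1\right) = 4 - \frac{1}{4} = \frac{15}{4} \approx 3.75$)
$O{\left(A \right)} = - \frac{33}{16}$ ($O{\left(A \right)} = -3 + \frac{1}{4} \cdot \frac{15}{4} = -3 + \frac{15}{16} = - \frac{33}{16}$)
$w{\left(K \right)} = 2$
$\left(-6 - 20\right) + w{\left(12 \right)} \left(40 + \left(\left(21 - 17\right) + O{\left(1 \right)}\right)\right) = \left(-6 - 20\right) + 2 \left(40 + \left(\left(21 - 17\right) - \frac{33}{16}\right)\right) = \left(-6 - 20\right) + 2 \left(40 + \left(4 - \frac{33}{16}\right)\right) = -26 + 2 \left(40 + \frac{31}{16}\right) = -26 + 2 \cdot \frac{671}{16} = -26 + \frac{671}{8} = \frac{463}{8}$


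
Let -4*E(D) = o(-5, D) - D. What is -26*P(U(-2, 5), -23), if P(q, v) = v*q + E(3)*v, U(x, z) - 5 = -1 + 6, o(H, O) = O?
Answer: 5980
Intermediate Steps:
U(x, z) = 10 (U(x, z) = 5 + (-1 + 6) = 5 + 5 = 10)
E(D) = 0 (E(D) = -(D - D)/4 = -1/4*0 = 0)
P(q, v) = q*v (P(q, v) = v*q + 0*v = q*v + 0 = q*v)
-26*P(U(-2, 5), -23) = -260*(-23) = -26*(-230) = 5980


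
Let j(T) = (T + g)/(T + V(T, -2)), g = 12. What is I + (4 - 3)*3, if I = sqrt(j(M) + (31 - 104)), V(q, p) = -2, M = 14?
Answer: 3 + 5*I*sqrt(102)/6 ≈ 3.0 + 8.4163*I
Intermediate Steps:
j(T) = (12 + T)/(-2 + T) (j(T) = (T + 12)/(T - 2) = (12 + T)/(-2 + T))
I = 5*I*sqrt(102)/6 (I = sqrt((12 + 14)/(-2 + 14) + (31 - 104)) = sqrt(26/12 - 73) = sqrt((1/12)*26 - 73) = sqrt(13/6 - 73) = sqrt(-425/6) = 5*I*sqrt(102)/6 ≈ 8.4163*I)
I + (4 - 3)*3 = 5*I*sqrt(102)/6 + (4 - 3)*3 = 5*I*sqrt(102)/6 + 1*3 = 5*I*sqrt(102)/6 + 3 = 3 + 5*I*sqrt(102)/6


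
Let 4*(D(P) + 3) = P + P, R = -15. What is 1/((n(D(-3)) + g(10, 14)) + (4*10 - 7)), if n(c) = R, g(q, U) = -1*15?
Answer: ⅓ ≈ 0.33333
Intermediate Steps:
g(q, U) = -15
D(P) = -3 + P/2 (D(P) = -3 + (P + P)/4 = -3 + (2*P)/4 = -3 + P/2)
n(c) = -15
1/((n(D(-3)) + g(10, 14)) + (4*10 - 7)) = 1/((-15 - 15) + (4*10 - 7)) = 1/(-30 + (40 - 7)) = 1/(-30 + 33) = 1/3 = ⅓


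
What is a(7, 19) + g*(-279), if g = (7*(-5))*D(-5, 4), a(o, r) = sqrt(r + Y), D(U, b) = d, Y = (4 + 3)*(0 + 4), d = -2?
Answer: -19530 + sqrt(47) ≈ -19523.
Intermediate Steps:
Y = 28 (Y = 7*4 = 28)
D(U, b) = -2
a(o, r) = sqrt(28 + r) (a(o, r) = sqrt(r + 28) = sqrt(28 + r))
g = 70 (g = (7*(-5))*(-2) = -35*(-2) = 70)
a(7, 19) + g*(-279) = sqrt(28 + 19) + 70*(-279) = sqrt(47) - 19530 = -19530 + sqrt(47)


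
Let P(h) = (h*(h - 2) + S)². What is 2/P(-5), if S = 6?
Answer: 2/1681 ≈ 0.0011898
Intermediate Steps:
P(h) = (6 + h*(-2 + h))² (P(h) = (h*(h - 2) + 6)² = (h*(-2 + h) + 6)² = (6 + h*(-2 + h))²)
2/P(-5) = 2/((6 + (-5)² - 2*(-5))²) = 2/((6 + 25 + 10)²) = 2/(41²) = 2/1681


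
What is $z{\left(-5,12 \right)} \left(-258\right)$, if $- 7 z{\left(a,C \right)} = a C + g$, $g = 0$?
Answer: $- \frac{15480}{7} \approx -2211.4$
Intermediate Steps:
$z{\left(a,C \right)} = - \frac{C a}{7}$ ($z{\left(a,C \right)} = - \frac{a C + 0}{7} = - \frac{C a + 0}{7} = - \frac{C a}{7}$)
$z{\left(-5,12 \right)} \left(-258\right) = \left(- \frac{1}{7}\right) 12 \left(-5\right) \left(-258\right) = \frac{60}{7} \left(-258\right) = - \frac{15480}{7}$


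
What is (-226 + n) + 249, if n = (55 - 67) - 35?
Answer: -24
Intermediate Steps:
n = -47 (n = -12 - 35 = -47)
(-226 + n) + 249 = (-226 - 47) + 249 = -273 + 249 = -24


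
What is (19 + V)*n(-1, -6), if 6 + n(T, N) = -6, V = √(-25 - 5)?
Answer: -228 - 12*I*√30 ≈ -228.0 - 65.727*I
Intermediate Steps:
V = I*√30 (V = √(-30) = I*√30 ≈ 5.4772*I)
n(T, N) = -12 (n(T, N) = -6 - 6 = -12)
(19 + V)*n(-1, -6) = (19 + I*√30)*(-12) = -228 - 12*I*√30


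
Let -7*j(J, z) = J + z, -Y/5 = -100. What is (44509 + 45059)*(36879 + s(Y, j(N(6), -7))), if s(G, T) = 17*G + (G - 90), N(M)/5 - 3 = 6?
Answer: 4101229152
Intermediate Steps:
N(M) = 45 (N(M) = 15 + 5*6 = 15 + 30 = 45)
Y = 500 (Y = -5*(-100) = 500)
j(J, z) = -J/7 - z/7 (j(J, z) = -(J + z)/7 = -J/7 - z/7)
s(G, T) = -90 + 18*G (s(G, T) = 17*G + (-90 + G) = -90 + 18*G)
(44509 + 45059)*(36879 + s(Y, j(N(6), -7))) = (44509 + 45059)*(36879 + (-90 + 18*500)) = 89568*(36879 + (-90 + 9000)) = 89568*(36879 + 8910) = 89568*45789 = 4101229152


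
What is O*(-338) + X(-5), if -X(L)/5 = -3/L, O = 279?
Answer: -94305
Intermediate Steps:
X(L) = 15/L (X(L) = -(-15)/L = 15/L)
O*(-338) + X(-5) = 279*(-338) + 15/(-5) = -94302 + 15*(-⅕) = -94302 - 3 = -94305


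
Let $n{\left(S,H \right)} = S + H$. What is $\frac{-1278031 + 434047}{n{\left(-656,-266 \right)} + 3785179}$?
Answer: $- \frac{93776}{420473} \approx -0.22303$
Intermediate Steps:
$n{\left(S,H \right)} = H + S$
$\frac{-1278031 + 434047}{n{\left(-656,-266 \right)} + 3785179} = \frac{-1278031 + 434047}{\left(-266 - 656\right) + 3785179} = - \frac{843984}{-922 + 3785179} = - \frac{843984}{3784257} = \left(-843984\right) \frac{1}{3784257} = - \frac{93776}{420473}$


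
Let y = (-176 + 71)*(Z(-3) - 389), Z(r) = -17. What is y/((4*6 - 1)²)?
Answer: 42630/529 ≈ 80.586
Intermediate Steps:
y = 42630 (y = (-176 + 71)*(-17 - 389) = -105*(-406) = 42630)
y/((4*6 - 1)²) = 42630/((4*6 - 1)²) = 42630/((24 - 1)²) = 42630/(23²) = 42630/529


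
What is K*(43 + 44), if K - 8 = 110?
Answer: 10266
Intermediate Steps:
K = 118 (K = 8 + 110 = 118)
K*(43 + 44) = 118*(43 + 44) = 118*87 = 10266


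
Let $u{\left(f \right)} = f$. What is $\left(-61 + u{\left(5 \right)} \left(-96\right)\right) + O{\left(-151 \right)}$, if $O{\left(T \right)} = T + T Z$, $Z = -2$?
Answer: $-390$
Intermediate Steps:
$O{\left(T \right)} = - T$ ($O{\left(T \right)} = T + T \left(-2\right) = T - 2 T = - T$)
$\left(-61 + u{\left(5 \right)} \left(-96\right)\right) + O{\left(-151 \right)} = \left(-61 + 5 \left(-96\right)\right) - -151 = \left(-61 - 480\right) + 151 = -541 + 151 = -390$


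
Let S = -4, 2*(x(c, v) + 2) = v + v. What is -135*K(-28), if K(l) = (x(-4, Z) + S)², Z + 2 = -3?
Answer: -16335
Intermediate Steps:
Z = -5 (Z = -2 - 3 = -5)
x(c, v) = -2 + v (x(c, v) = -2 + (v + v)/2 = -2 + (2*v)/2 = -2 + v)
K(l) = 121 (K(l) = ((-2 - 5) - 4)² = (-7 - 4)² = (-11)² = 121)
-135*K(-28) = -135*121 = -16335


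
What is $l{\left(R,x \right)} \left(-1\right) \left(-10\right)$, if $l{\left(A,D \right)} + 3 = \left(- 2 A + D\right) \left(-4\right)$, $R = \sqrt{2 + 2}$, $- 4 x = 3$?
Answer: $160$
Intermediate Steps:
$x = - \frac{3}{4}$ ($x = \left(- \frac{1}{4}\right) 3 = - \frac{3}{4} \approx -0.75$)
$R = 2$ ($R = \sqrt{4} = 2$)
$l{\left(A,D \right)} = -3 - 4 D + 8 A$ ($l{\left(A,D \right)} = -3 + \left(- 2 A + D\right) \left(-4\right) = -3 + \left(D - 2 A\right) \left(-4\right) = -3 + \left(- 4 D + 8 A\right) = -3 - 4 D + 8 A$)
$l{\left(R,x \right)} \left(-1\right) \left(-10\right) = \left(-3 - -3 + 8 \cdot 2\right) \left(-1\right) \left(-10\right) = \left(-3 + 3 + 16\right) \left(-1\right) \left(-10\right) = 16 \left(-1\right) \left(-10\right) = \left(-16\right) \left(-10\right) = 160$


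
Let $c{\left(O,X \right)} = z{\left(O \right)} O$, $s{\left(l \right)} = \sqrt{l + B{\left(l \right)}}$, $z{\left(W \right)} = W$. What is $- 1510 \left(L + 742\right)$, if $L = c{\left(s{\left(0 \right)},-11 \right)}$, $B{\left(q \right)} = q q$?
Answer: $-1120420$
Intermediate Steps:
$B{\left(q \right)} = q^{2}$
$s{\left(l \right)} = \sqrt{l + l^{2}}$
$c{\left(O,X \right)} = O^{2}$ ($c{\left(O,X \right)} = O O = O^{2}$)
$L = 0$ ($L = \left(\sqrt{0 \left(1 + 0\right)}\right)^{2} = \left(\sqrt{0 \cdot 1}\right)^{2} = \left(\sqrt{0}\right)^{2} = 0^{2} = 0$)
$- 1510 \left(L + 742\right) = - 1510 \left(0 + 742\right) = \left(-1510\right) 742 = -1120420$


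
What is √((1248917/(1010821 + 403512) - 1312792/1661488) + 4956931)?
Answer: √427691555103770519318669535374/293737163438 ≈ 2226.4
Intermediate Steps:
√((1248917/(1010821 + 403512) - 1312792/1661488) + 4956931) = √((1248917/1414333 - 1312792*1/1661488) + 4956931) = √((1248917*(1/1414333) - 164099/207686) + 4956931) = √((1248917/1414333 - 164099/207686) + 4956931) = √(27291945095/293737163438 + 4956931) = √(1456034878589833873/293737163438) = √427691555103770519318669535374/293737163438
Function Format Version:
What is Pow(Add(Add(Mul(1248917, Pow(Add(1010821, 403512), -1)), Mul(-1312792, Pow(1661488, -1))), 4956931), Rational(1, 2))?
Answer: Mul(Rational(1, 293737163438), Pow(427691555103770519318669535374, Rational(1, 2))) ≈ 2226.4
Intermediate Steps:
Pow(Add(Add(Mul(1248917, Pow(Add(1010821, 403512), -1)), Mul(-1312792, Pow(1661488, -1))), 4956931), Rational(1, 2)) = Pow(Add(Add(Mul(1248917, Pow(1414333, -1)), Mul(-1312792, Rational(1, 1661488))), 4956931), Rational(1, 2)) = Pow(Add(Add(Mul(1248917, Rational(1, 1414333)), Rational(-164099, 207686)), 4956931), Rational(1, 2)) = Pow(Add(Add(Rational(1248917, 1414333), Rational(-164099, 207686)), 4956931), Rational(1, 2)) = Pow(Add(Rational(27291945095, 293737163438), 4956931), Rational(1, 2)) = Pow(Rational(1456034878589833873, 293737163438), Rational(1, 2)) = Mul(Rational(1, 293737163438), Pow(427691555103770519318669535374, Rational(1, 2)))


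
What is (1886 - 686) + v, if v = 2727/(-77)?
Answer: 89673/77 ≈ 1164.6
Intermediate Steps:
v = -2727/77 (v = 2727*(-1/77) = -2727/77 ≈ -35.416)
(1886 - 686) + v = (1886 - 686) - 2727/77 = 1200 - 2727/77 = 89673/77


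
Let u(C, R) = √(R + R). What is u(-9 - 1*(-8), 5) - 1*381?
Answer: -381 + √10 ≈ -377.84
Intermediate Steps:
u(C, R) = √2*√R (u(C, R) = √(2*R) = √2*√R)
u(-9 - 1*(-8), 5) - 1*381 = √2*√5 - 1*381 = √10 - 381 = -381 + √10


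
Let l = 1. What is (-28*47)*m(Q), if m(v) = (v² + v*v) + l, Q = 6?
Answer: -96068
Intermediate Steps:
m(v) = 1 + 2*v² (m(v) = (v² + v*v) + 1 = (v² + v²) + 1 = 2*v² + 1 = 1 + 2*v²)
(-28*47)*m(Q) = (-28*47)*(1 + 2*6²) = -1316*(1 + 2*36) = -1316*(1 + 72) = -1316*73 = -96068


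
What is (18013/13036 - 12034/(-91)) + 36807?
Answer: 43821775139/1186276 ≈ 36941.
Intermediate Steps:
(18013/13036 - 12034/(-91)) + 36807 = (18013*(1/13036) - 12034*(-1/91)) + 36807 = (18013/13036 + 12034/91) + 36807 = 158514407/1186276 + 36807 = 43821775139/1186276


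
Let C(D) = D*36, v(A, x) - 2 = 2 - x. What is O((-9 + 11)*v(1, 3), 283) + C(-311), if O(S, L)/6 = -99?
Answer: -11790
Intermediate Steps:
v(A, x) = 4 - x (v(A, x) = 2 + (2 - x) = 4 - x)
O(S, L) = -594 (O(S, L) = 6*(-99) = -594)
C(D) = 36*D
O((-9 + 11)*v(1, 3), 283) + C(-311) = -594 + 36*(-311) = -594 - 11196 = -11790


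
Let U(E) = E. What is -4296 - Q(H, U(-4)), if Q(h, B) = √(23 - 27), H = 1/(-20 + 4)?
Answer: -4296 - 2*I ≈ -4296.0 - 2.0*I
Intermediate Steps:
H = -1/16 (H = 1/(-16) = -1/16 ≈ -0.062500)
Q(h, B) = 2*I (Q(h, B) = √(-4) = 2*I)
-4296 - Q(H, U(-4)) = -4296 - 2*I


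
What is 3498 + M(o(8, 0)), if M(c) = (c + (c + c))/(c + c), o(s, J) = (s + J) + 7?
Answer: 6999/2 ≈ 3499.5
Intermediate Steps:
o(s, J) = 7 + J + s (o(s, J) = (J + s) + 7 = 7 + J + s)
M(c) = 3/2 (M(c) = (c + 2*c)/((2*c)) = (3*c)*(1/(2*c)) = 3/2)
3498 + M(o(8, 0)) = 3498 + 3/2 = 6999/2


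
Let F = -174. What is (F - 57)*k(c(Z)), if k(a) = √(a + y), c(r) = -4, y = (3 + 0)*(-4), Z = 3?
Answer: -924*I ≈ -924.0*I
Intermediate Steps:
y = -12 (y = 3*(-4) = -12)
k(a) = √(-12 + a) (k(a) = √(a - 12) = √(-12 + a))
(F - 57)*k(c(Z)) = (-174 - 57)*√(-12 - 4) = -924*I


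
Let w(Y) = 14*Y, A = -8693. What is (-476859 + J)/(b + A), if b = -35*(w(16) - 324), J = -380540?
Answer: 857399/5193 ≈ 165.11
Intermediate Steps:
b = 3500 (b = -35*(14*16 - 324) = -35*(224 - 324) = -35*(-100) = 3500)
(-476859 + J)/(b + A) = (-476859 - 380540)/(3500 - 8693) = -857399/(-5193) = -857399*(-1/5193) = 857399/5193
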